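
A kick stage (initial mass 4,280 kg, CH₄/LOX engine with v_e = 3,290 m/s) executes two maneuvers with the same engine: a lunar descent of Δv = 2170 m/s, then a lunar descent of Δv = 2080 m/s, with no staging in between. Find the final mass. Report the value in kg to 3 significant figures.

After the first burn: m = 4280 × exp(−2170/3290.0) = 4280 × 0.51707 = 2,213.06 kg.
After the second burn: m = 2,213.06 × exp(−2080/3290.0) = 2,213.06 × 0.53141 = 1,176.04 kg.

final mass ≈ 1180 kg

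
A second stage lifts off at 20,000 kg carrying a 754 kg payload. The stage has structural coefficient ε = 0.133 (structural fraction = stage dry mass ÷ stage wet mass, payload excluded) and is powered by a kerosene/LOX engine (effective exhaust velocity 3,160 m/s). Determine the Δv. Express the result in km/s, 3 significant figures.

Stage wet mass = m₀ − payload = 20,000 − 754 = 19,246 kg.
Stage dry mass = ε × stage wet mass = 0.133 × 19,246 = 2,559.72 kg.
Burnout mass m_f = stage dry + payload = 2,559.72 + 754 = 3,313.72 kg.
From the ideal rocket equation, Δv = v_e · ln(20,000/3,313.72) = 3160.0 × ln(6.036) = 3160.0 × 1.7977 ≈ 5681 m/s.

Δv ≈ 5.68 km/s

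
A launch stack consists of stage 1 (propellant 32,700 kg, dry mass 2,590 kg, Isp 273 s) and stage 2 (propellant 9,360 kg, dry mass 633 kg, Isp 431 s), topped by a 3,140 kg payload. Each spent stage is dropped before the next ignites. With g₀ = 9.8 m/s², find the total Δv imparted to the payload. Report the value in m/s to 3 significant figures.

Ignition mass of stage 1 = 32,700+2,590 + 9,360+633 + 3,140 = 48,423 kg.
Stage 1: m₀ = 48,423 kg, m_f = 48,423 − 32,700 = 15,723 kg; Δv = 273×9.8×ln(3.08) = 2675.4×1.1249 ≈ 3009 m/s.
Stage 2: m₀ = 13,133 kg, m_f = 13,133 − 9,360 = 3,773 kg; Δv = 431×9.8×ln(3.481) = 4223.8×1.2473 ≈ 5268 m/s.
Total Δv = 3009 + 5268 = 8277 m/s.

Δv ≈ 8280 m/s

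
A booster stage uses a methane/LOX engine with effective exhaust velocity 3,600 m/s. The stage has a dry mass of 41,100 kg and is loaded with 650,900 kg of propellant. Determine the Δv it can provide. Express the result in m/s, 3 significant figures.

m₀ = m_dry + m_prop = 41,100 + 650,900 = 692,000 kg.
Using Δv = v_e ln(m₀/m_f): Δv = v_e · ln(m₀/m_f) = 3600.0 × ln(16.84) = 3600.0 × 2.8236 ≈ 10164.9 m/s.

Δv ≈ 10200 m/s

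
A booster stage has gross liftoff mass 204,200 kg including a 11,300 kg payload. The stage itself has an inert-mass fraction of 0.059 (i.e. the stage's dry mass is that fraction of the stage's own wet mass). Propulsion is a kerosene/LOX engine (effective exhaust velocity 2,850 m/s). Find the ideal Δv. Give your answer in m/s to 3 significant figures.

Stage wet mass = m₀ − payload = 204,200 − 11,300 = 192,900 kg.
Stage dry mass = ε × stage wet mass = 0.059 × 192,900 = 11,381.1 kg.
Burnout mass m_f = stage dry + payload = 11,381.1 + 11,300 = 22,681.1 kg.
Using Δv = v_e ln(m₀/m_f): Δv = v_e · ln(204,200/22,681.1) = 2850.0 × ln(9.003) = 2850.0 × 2.1976 ≈ 6263 m/s.

Δv ≈ 6260 m/s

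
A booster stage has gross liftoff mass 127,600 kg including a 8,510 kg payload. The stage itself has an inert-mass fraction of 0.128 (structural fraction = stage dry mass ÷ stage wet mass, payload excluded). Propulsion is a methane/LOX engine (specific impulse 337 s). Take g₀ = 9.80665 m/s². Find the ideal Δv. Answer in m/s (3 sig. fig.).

Stage wet mass = m₀ − payload = 127,600 − 8,510 = 119,090 kg.
Stage dry mass = ε × stage wet mass = 0.128 × 119,090 = 15,243.5 kg.
Burnout mass m_f = stage dry + payload = 15,243.5 + 8,510 = 23,753.5 kg.
v_e = Isp · g₀ = 337 × 9.80665 = 3304.8 m/s.
By the Tsiolkovsky rocket equation, Δv = v_e · ln(127,600/23,753.5) = 3304.8 × ln(5.372) = 3304.8 × 1.6812 ≈ 5556 m/s.

Δv ≈ 5560 m/s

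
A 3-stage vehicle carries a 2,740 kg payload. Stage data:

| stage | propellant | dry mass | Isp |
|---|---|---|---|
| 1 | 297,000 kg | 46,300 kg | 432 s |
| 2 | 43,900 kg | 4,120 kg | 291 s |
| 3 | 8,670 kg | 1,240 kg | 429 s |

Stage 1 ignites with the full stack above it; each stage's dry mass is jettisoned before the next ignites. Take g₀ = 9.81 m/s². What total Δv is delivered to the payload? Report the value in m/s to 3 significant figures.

Δv ≈ 14200 m/s

Ignition mass of stage 1 = 297,000+46,300 + 43,900+4,120 + 8,670+1,240 + 2,740 = 403,970 kg.
Stage 1: m₀ = 403,970 kg, m_f = 403,970 − 297,000 = 106,970 kg; Δv = 432×9.81×ln(3.776) = 4237.9×1.3288 ≈ 5631 m/s.
Stage 2: m₀ = 60,670 kg, m_f = 60,670 − 43,900 = 16,770 kg; Δv = 291×9.81×ln(3.618) = 2854.7×1.2859 ≈ 3671 m/s.
Stage 3: m₀ = 12,650 kg, m_f = 12,650 − 8,670 = 3,980 kg; Δv = 429×9.81×ln(3.178) = 4208.5×1.1564 ≈ 4867 m/s.
Total Δv = 5631 + 3671 + 4867 = 14169 m/s.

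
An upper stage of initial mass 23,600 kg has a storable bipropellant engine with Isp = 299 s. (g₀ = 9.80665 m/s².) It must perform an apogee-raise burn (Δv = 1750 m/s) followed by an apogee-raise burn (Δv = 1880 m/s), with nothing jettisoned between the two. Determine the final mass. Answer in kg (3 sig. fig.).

v_e = Isp · g₀ = 299 × 9.80665 = 2932.2 m/s.
After the first burn: m = 23600 × exp(−1750/2932.2) = 23600 × 0.55056 = 12,993.2 kg.
After the second burn: m = 12,993.2 × exp(−1880/2932.2) = 12,993.2 × 0.52668 = 6,843.26 kg.

final mass ≈ 6840 kg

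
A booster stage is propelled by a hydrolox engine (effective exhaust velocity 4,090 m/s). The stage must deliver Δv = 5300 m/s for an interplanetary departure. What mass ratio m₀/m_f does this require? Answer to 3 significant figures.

mass ratio ≈ 3.65

Using Δv = v_e ln(m₀/m_f): m₀/m_f = exp(Δv / v_e) = exp(5300 / 4090.0) = exp(1.2958) = 3.6541.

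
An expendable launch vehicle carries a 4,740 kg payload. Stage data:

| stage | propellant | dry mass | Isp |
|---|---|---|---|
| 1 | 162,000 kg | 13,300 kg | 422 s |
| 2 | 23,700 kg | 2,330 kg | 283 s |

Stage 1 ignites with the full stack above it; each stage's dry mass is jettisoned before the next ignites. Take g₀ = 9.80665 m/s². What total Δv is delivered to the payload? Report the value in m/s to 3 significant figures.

Ignition mass of stage 1 = 162,000+13,300 + 23,700+2,330 + 4,740 = 206,070 kg.
Stage 1: m₀ = 206,070 kg, m_f = 206,070 − 162,000 = 44,070 kg; Δv = 422×9.80665×ln(4.676) = 4138.4×1.5424 ≈ 6383 m/s.
Stage 2: m₀ = 30,770 kg, m_f = 30,770 − 23,700 = 7,070 kg; Δv = 283×9.80665×ln(4.352) = 2775.3×1.4707 ≈ 4082 m/s.
Total Δv = 6383 + 4082 = 10465 m/s.

Δv ≈ 10500 m/s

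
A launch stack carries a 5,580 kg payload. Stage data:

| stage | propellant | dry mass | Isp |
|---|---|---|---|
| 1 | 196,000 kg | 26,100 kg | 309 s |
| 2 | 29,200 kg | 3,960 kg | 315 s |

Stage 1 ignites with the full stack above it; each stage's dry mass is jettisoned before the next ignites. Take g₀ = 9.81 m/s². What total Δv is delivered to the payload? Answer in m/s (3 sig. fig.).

Ignition mass of stage 1 = 196,000+26,100 + 29,200+3,960 + 5,580 = 260,840 kg.
Stage 1: m₀ = 260,840 kg, m_f = 260,840 − 196,000 = 64,840 kg; Δv = 309×9.81×ln(4.023) = 3031.3×1.3920 ≈ 4220 m/s.
Stage 2: m₀ = 38,740 kg, m_f = 38,740 − 29,200 = 9,540 kg; Δv = 315×9.81×ln(4.061) = 3090.2×1.4014 ≈ 4330 m/s.
Total Δv = 4220 + 4330 = 8550 m/s.

Δv ≈ 8550 m/s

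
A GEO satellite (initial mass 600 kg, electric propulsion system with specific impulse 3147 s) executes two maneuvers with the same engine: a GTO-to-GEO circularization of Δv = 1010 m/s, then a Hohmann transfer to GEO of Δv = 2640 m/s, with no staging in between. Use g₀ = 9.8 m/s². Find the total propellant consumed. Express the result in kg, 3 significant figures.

v_e = Isp · g₀ = 3147 × 9.8 = 30840.6 m/s.
After the first burn: m = 600 × exp(−1010/30840.6) = 600 × 0.96778 = 580.668 kg.
After the second burn: m = 580.668 × exp(−2640/30840.6) = 580.668 × 0.91796 = 533.03 kg.
Total propellant = m₀ − m_final = 600 − 533.03 = 66.97 kg.

total propellant consumed ≈ 67.0 kg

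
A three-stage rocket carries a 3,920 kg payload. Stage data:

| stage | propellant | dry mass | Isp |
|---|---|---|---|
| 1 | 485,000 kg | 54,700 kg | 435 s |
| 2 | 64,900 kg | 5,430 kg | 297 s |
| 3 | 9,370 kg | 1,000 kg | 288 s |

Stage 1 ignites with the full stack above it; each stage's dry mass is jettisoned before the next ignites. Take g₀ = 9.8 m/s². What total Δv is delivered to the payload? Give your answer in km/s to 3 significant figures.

Δv ≈ 13.6 km/s

Ignition mass of stage 1 = 485,000+54,700 + 64,900+5,430 + 9,370+1,000 + 3,920 = 624,320 kg.
Stage 1: m₀ = 624,320 kg, m_f = 624,320 − 485,000 = 139,320 kg; Δv = 435×9.8×ln(4.481) = 4263.0×1.4999 ≈ 6394 m/s.
Stage 2: m₀ = 84,620 kg, m_f = 84,620 − 64,900 = 19,720 kg; Δv = 297×9.8×ln(4.291) = 2910.6×1.4565 ≈ 4239 m/s.
Stage 3: m₀ = 14,290 kg, m_f = 14,290 − 9,370 = 4,920 kg; Δv = 288×9.8×ln(2.904) = 2822.4×1.0663 ≈ 3009 m/s.
Total Δv = 6394 + 4239 + 3009 = 13642 m/s.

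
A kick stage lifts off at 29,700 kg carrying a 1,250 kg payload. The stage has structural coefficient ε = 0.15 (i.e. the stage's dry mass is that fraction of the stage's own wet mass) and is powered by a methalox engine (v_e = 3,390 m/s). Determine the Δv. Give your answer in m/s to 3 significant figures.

Δv ≈ 5710 m/s

Stage wet mass = m₀ − payload = 29,700 − 1,250 = 28,450 kg.
Stage dry mass = ε × stage wet mass = 0.15 × 28,450 = 4,267.5 kg.
Burnout mass m_f = stage dry + payload = 4,267.5 + 1,250 = 5,517.5 kg.
Δv = v_e · ln(29,700/5,517.5) = 3390.0 × ln(5.383) = 3390.0 × 1.6832 ≈ 5706 m/s.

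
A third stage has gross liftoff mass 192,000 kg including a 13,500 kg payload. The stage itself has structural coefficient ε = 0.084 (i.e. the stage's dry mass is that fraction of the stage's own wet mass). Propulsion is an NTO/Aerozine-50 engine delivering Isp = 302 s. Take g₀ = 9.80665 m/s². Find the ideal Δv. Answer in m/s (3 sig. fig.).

Stage wet mass = m₀ − payload = 192,000 − 13,500 = 178,500 kg.
Stage dry mass = ε × stage wet mass = 0.084 × 178,500 = 14,994 kg.
Burnout mass m_f = stage dry + payload = 14,994 + 13,500 = 28,494 kg.
v_e = Isp · g₀ = 302 × 9.80665 = 2961.6 m/s.
From the ideal rocket equation, Δv = v_e · ln(192,000/28,494) = 2961.6 × ln(6.738) = 2961.6 × 1.9078 ≈ 5650 m/s.

Δv ≈ 5650 m/s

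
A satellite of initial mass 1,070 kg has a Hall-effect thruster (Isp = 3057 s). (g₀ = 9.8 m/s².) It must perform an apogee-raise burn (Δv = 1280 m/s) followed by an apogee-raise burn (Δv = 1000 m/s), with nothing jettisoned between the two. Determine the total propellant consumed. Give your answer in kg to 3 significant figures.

v_e = Isp · g₀ = 3057 × 9.8 = 29958.6 m/s.
After the first burn: m = 1070 × exp(−1280/29958.6) = 1070 × 0.95817 = 1,025.24 kg.
After the second burn: m = 1,025.24 × exp(−1000/29958.6) = 1,025.24 × 0.96717 = 991.581 kg.
Total propellant = m₀ − m_final = 1070 − 991.581 = 78.419 kg.

total propellant consumed ≈ 78.4 kg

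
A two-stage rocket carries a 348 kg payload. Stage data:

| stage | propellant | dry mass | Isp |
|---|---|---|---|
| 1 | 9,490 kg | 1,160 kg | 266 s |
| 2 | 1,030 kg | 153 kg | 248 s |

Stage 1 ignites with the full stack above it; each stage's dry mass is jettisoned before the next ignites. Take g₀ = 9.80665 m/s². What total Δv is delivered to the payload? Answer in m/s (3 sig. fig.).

Ignition mass of stage 1 = 9,490+1,160 + 1,030+153 + 348 = 12,181 kg.
Stage 1: m₀ = 12,181 kg, m_f = 12,181 − 9,490 = 2,691 kg; Δv = 266×9.80665×ln(4.527) = 2608.6×1.5100 ≈ 3939 m/s.
Stage 2: m₀ = 1,531 kg, m_f = 1,531 − 1,030 = 501 kg; Δv = 248×9.80665×ln(3.056) = 2432.0×1.1171 ≈ 2717 m/s.
Total Δv = 3939 + 2717 = 6656 m/s.

Δv ≈ 6660 m/s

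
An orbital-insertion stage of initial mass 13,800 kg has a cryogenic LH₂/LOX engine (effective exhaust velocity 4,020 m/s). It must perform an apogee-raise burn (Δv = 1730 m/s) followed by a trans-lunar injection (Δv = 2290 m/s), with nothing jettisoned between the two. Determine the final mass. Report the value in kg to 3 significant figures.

After the first burn: m = 13800 × exp(−1730/4020.0) = 13800 × 0.65028 = 8,973.86 kg.
After the second burn: m = 8,973.86 × exp(−2290/4020.0) = 8,973.86 × 0.56572 = 5,076.69 kg.

final mass ≈ 5080 kg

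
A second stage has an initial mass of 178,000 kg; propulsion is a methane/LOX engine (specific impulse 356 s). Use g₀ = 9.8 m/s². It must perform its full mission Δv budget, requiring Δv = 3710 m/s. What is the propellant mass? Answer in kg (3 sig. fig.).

v_e = Isp · g₀ = 356 × 9.8 = 3488.8 m/s.
Using Δv = v_e ln(m₀/m_f): m₀/m_f = exp(Δv / v_e) = exp(3710 / 3488.8) = exp(1.0634) = 2.8962.
m_f = 178,000 / 2.8962 = 61,459.8 kg, so propellant = m₀ − m_f = 178,000 − 61,459.8 = 116,540.2 kg.

propellant mass ≈ 117000 kg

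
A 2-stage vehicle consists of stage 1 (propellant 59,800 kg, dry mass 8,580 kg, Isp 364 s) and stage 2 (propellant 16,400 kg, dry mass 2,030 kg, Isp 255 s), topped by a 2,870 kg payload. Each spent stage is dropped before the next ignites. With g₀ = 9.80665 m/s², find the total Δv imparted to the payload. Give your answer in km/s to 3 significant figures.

Ignition mass of stage 1 = 59,800+8,580 + 16,400+2,030 + 2,870 = 89,680 kg.
Stage 1: m₀ = 89,680 kg, m_f = 89,680 − 59,800 = 29,880 kg; Δv = 364×9.80665×ln(3.001) = 3569.6×1.0991 ≈ 3923 m/s.
Stage 2: m₀ = 21,300 kg, m_f = 21,300 − 16,400 = 4,900 kg; Δv = 255×9.80665×ln(4.347) = 2500.7×1.4695 ≈ 3675 m/s.
Total Δv = 3923 + 3675 = 7598 m/s.

Δv ≈ 7.60 km/s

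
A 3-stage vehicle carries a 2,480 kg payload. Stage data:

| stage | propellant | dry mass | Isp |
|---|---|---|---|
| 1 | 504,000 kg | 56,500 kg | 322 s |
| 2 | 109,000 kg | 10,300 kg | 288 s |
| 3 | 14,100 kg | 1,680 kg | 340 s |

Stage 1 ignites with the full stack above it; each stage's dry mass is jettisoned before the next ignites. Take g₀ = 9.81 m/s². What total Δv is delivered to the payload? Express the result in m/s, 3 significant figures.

Δv ≈ 13400 m/s

Ignition mass of stage 1 = 504,000+56,500 + 109,000+10,300 + 14,100+1,680 + 2,480 = 698,060 kg.
Stage 1: m₀ = 698,060 kg, m_f = 698,060 − 504,000 = 194,060 kg; Δv = 322×9.81×ln(3.597) = 3158.8×1.2801 ≈ 4044 m/s.
Stage 2: m₀ = 137,560 kg, m_f = 137,560 − 109,000 = 28,560 kg; Δv = 288×9.81×ln(4.817) = 2825.3×1.5721 ≈ 4441 m/s.
Stage 3: m₀ = 18,260 kg, m_f = 18,260 − 14,100 = 4,160 kg; Δv = 340×9.81×ln(4.389) = 3335.4×1.4792 ≈ 4934 m/s.
Total Δv = 4044 + 4441 + 4934 = 13419 m/s.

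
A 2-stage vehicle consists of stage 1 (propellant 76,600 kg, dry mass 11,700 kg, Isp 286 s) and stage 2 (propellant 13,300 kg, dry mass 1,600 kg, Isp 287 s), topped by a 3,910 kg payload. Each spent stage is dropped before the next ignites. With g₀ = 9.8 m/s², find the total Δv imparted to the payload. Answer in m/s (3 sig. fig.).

Δv ≈ 6970 m/s

Ignition mass of stage 1 = 76,600+11,700 + 13,300+1,600 + 3,910 = 107,110 kg.
Stage 1: m₀ = 107,110 kg, m_f = 107,110 − 76,600 = 30,510 kg; Δv = 286×9.8×ln(3.511) = 2802.8×1.2558 ≈ 3520 m/s.
Stage 2: m₀ = 18,810 kg, m_f = 18,810 − 13,300 = 5,510 kg; Δv = 287×9.8×ln(3.414) = 2812.6×1.2278 ≈ 3453 m/s.
Total Δv = 3520 + 3453 = 6973 m/s.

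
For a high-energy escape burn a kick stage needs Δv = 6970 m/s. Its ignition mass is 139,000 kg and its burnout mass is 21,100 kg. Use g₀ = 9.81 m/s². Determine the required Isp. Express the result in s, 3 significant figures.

Isp ≈ 377 s

ln(m₀/m_f) = ln(139000/21100) = ln(6.588) = 1.8852.
From the ideal rocket equation, v_e = Δv / ln(m₀/m_f) = 6970 / 1.8852 = 3697.2 m/s.
Isp = v_e / g₀ = 3697.2 / 9.81 = 376.9 s.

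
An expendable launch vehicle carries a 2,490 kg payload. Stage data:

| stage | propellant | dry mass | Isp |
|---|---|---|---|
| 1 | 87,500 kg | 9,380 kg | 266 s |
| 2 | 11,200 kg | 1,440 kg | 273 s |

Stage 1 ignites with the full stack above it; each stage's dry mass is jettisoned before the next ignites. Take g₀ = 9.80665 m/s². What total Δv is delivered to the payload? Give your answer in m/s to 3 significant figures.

Ignition mass of stage 1 = 87,500+9,380 + 11,200+1,440 + 2,490 = 112,010 kg.
Stage 1: m₀ = 112,010 kg, m_f = 112,010 − 87,500 = 24,510 kg; Δv = 266×9.80665×ln(4.57) = 2608.6×1.5195 ≈ 3964 m/s.
Stage 2: m₀ = 15,130 kg, m_f = 15,130 − 11,200 = 3,930 kg; Δv = 273×9.80665×ln(3.85) = 2677.2×1.3480 ≈ 3609 m/s.
Total Δv = 3964 + 3609 = 7573 m/s.

Δv ≈ 7570 m/s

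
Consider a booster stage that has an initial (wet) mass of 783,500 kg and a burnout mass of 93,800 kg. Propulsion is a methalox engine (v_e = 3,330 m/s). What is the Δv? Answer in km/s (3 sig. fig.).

Δv = v_e · ln(m₀/m_f) = 3330.0 × ln(8.353) = 3330.0 × 2.1226 ≈ 7068.3 m/s.

Δv ≈ 7.07 km/s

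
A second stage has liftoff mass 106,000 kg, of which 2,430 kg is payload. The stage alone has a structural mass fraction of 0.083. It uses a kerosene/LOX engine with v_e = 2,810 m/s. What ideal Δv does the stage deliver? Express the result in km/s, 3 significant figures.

Δv ≈ 6.36 km/s

Stage wet mass = m₀ − payload = 106,000 − 2,430 = 103,570 kg.
Stage dry mass = ε × stage wet mass = 0.083 × 103,570 = 8,596.31 kg.
Burnout mass m_f = stage dry + payload = 8,596.31 + 2,430 = 11,026.31 kg.
By the Tsiolkovsky rocket equation, Δv = v_e · ln(106,000/11,026.31) = 2810.0 × ln(9.613) = 2810.0 × 2.2632 ≈ 6359 m/s.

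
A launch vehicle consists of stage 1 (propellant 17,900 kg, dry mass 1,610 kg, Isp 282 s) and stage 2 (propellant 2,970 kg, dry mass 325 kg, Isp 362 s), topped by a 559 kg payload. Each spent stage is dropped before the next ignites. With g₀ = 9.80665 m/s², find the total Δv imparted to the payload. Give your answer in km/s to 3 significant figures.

Δv ≈ 9.25 km/s

Ignition mass of stage 1 = 17,900+1,610 + 2,970+325 + 559 = 23,364 kg.
Stage 1: m₀ = 23,364 kg, m_f = 23,364 − 17,900 = 5,464 kg; Δv = 282×9.80665×ln(4.276) = 2765.5×1.4530 ≈ 4018 m/s.
Stage 2: m₀ = 3,854 kg, m_f = 3,854 − 2,970 = 884 kg; Δv = 362×9.80665×ln(4.36) = 3550.0×1.4724 ≈ 5227 m/s.
Total Δv = 4018 + 5227 = 9245 m/s.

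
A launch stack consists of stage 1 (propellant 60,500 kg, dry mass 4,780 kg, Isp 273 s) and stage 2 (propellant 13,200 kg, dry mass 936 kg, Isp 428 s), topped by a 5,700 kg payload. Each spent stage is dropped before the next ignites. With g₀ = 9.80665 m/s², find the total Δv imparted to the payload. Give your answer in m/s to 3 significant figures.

Δv ≈ 7920 m/s

Ignition mass of stage 1 = 60,500+4,780 + 13,200+936 + 5,700 = 85,116 kg.
Stage 1: m₀ = 85,116 kg, m_f = 85,116 − 60,500 = 24,616 kg; Δv = 273×9.80665×ln(3.458) = 2677.2×1.2406 ≈ 3321 m/s.
Stage 2: m₀ = 19,836 kg, m_f = 19,836 − 13,200 = 6,636 kg; Δv = 428×9.80665×ln(2.989) = 4197.2×1.0950 ≈ 4596 m/s.
Total Δv = 3321 + 4596 = 7917 m/s.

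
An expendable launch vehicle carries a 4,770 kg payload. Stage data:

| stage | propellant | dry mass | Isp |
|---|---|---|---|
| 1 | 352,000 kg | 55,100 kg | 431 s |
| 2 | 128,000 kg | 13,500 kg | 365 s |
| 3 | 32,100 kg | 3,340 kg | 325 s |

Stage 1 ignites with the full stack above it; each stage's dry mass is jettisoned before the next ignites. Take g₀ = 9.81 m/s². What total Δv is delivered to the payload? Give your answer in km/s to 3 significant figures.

Δv ≈ 13.3 km/s

Ignition mass of stage 1 = 352,000+55,100 + 128,000+13,500 + 32,100+3,340 + 4,770 = 588,810 kg.
Stage 1: m₀ = 588,810 kg, m_f = 588,810 − 352,000 = 236,810 kg; Δv = 431×9.81×ln(2.486) = 4228.1×0.9108 ≈ 3851 m/s.
Stage 2: m₀ = 181,710 kg, m_f = 181,710 − 128,000 = 53,710 kg; Δv = 365×9.81×ln(3.383) = 3580.7×1.2188 ≈ 4364 m/s.
Stage 3: m₀ = 40,210 kg, m_f = 40,210 − 32,100 = 8,110 kg; Δv = 325×9.81×ln(4.958) = 3188.2×1.6010 ≈ 5104 m/s.
Total Δv = 3851 + 4364 + 5104 = 13319 m/s.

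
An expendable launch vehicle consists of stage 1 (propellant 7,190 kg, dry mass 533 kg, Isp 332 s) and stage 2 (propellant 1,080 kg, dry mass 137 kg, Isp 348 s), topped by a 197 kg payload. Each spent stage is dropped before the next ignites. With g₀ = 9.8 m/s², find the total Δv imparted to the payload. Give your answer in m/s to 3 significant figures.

Δv ≈ 9950 m/s

Ignition mass of stage 1 = 7,190+533 + 1,080+137 + 197 = 9,137 kg.
Stage 1: m₀ = 9,137 kg, m_f = 9,137 − 7,190 = 1,947 kg; Δv = 332×9.8×ln(4.693) = 3253.6×1.5460 ≈ 5030 m/s.
Stage 2: m₀ = 1,414 kg, m_f = 1,414 − 1,080 = 334 kg; Δv = 348×9.8×ln(4.234) = 3410.4×1.4430 ≈ 4921 m/s.
Total Δv = 5030 + 4921 = 9951 m/s.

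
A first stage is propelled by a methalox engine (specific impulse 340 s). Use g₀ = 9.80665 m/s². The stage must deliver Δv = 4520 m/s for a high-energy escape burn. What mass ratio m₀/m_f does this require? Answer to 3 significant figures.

v_e = Isp · g₀ = 340 × 9.80665 = 3334.3 m/s.
m₀/m_f = exp(Δv / v_e) = exp(4520 / 3334.3) = exp(1.3556) = 3.8792.

mass ratio ≈ 3.88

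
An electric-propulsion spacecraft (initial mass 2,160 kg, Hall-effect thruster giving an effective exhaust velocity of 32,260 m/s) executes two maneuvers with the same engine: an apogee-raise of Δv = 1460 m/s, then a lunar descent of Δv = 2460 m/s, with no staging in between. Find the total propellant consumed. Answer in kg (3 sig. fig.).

total propellant consumed ≈ 247 kg

After the first burn: m = 2160 × exp(−1460/32260.0) = 2160 × 0.95575 = 2,064.42 kg.
After the second burn: m = 2,064.42 × exp(−2460/32260.0) = 2,064.42 × 0.92658 = 1,912.85 kg.
Total propellant = m₀ − m_final = 2160 − 1,912.85 = 247.15 kg.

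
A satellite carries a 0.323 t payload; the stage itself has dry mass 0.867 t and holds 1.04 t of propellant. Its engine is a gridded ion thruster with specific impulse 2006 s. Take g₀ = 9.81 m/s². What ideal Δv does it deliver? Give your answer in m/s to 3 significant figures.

Δv ≈ 12400 m/s

v_e = Isp · g₀ = 2006 × 9.81 = 19678.9 m/s.
m₀ = payload + dry + propellant = 0.323 + 0.867 + 1.04 = 2.23 t.
m_f = payload + dry = 0.323 + 0.867 = 1.19 t.
From the ideal rocket equation, Δv = v_e · ln(m₀/m_f) = 19678.9 × ln(1.874) = 19678.9 × 0.6280 ≈ 12359.3 m/s.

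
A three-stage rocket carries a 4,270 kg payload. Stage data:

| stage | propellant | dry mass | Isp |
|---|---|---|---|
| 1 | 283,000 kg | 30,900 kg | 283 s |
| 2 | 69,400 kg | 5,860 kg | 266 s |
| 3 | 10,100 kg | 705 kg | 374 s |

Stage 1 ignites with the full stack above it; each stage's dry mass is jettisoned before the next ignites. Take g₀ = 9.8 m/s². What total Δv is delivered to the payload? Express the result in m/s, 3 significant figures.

Δv ≈ 11200 m/s

Ignition mass of stage 1 = 283,000+30,900 + 69,400+5,860 + 10,100+705 + 4,270 = 404,235 kg.
Stage 1: m₀ = 404,235 kg, m_f = 404,235 − 283,000 = 121,235 kg; Δv = 283×9.8×ln(3.334) = 2773.4×1.2043 ≈ 3340 m/s.
Stage 2: m₀ = 90,335 kg, m_f = 90,335 − 69,400 = 20,935 kg; Δv = 266×9.8×ln(4.315) = 2606.8×1.4621 ≈ 3811 m/s.
Stage 3: m₀ = 15,075 kg, m_f = 15,075 − 10,100 = 4,975 kg; Δv = 374×9.8×ln(3.03) = 3665.2×1.1086 ≈ 4063 m/s.
Total Δv = 3340 + 3811 + 4063 = 11214 m/s.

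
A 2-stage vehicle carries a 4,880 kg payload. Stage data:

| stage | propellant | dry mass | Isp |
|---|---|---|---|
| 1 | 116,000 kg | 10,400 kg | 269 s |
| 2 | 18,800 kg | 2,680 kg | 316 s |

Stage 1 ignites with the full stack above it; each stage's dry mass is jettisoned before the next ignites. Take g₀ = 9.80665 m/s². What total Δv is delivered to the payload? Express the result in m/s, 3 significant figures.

Δv ≈ 7630 m/s

Ignition mass of stage 1 = 116,000+10,400 + 18,800+2,680 + 4,880 = 152,760 kg.
Stage 1: m₀ = 152,760 kg, m_f = 152,760 − 116,000 = 36,760 kg; Δv = 269×9.80665×ln(4.156) = 2638.0×1.4245 ≈ 3758 m/s.
Stage 2: m₀ = 26,360 kg, m_f = 26,360 − 18,800 = 7,560 kg; Δv = 316×9.80665×ln(3.487) = 3098.9×1.2490 ≈ 3870 m/s.
Total Δv = 3758 + 3870 = 7628 m/s.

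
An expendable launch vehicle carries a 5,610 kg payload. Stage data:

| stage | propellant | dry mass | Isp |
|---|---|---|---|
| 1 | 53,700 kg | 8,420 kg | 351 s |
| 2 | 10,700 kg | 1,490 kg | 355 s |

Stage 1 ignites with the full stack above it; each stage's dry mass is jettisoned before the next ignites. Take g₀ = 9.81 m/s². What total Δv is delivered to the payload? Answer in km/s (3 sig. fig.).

Ignition mass of stage 1 = 53,700+8,420 + 10,700+1,490 + 5,610 = 79,920 kg.
Stage 1: m₀ = 79,920 kg, m_f = 79,920 − 53,700 = 26,220 kg; Δv = 351×9.81×ln(3.048) = 3443.3×1.1145 ≈ 3838 m/s.
Stage 2: m₀ = 17,800 kg, m_f = 17,800 − 10,700 = 7,100 kg; Δv = 355×9.81×ln(2.507) = 3482.6×0.9191 ≈ 3201 m/s.
Total Δv = 3838 + 3201 = 7039 m/s.

Δv ≈ 7.04 km/s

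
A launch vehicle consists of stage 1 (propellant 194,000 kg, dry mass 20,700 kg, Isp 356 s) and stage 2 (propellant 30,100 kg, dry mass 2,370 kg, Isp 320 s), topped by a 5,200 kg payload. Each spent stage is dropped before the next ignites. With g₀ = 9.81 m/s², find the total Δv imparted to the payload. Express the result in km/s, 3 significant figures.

Δv ≈ 10.2 km/s

Ignition mass of stage 1 = 194,000+20,700 + 30,100+2,370 + 5,200 = 252,370 kg.
Stage 1: m₀ = 252,370 kg, m_f = 252,370 − 194,000 = 58,370 kg; Δv = 356×9.81×ln(4.324) = 3492.4×1.4641 ≈ 5113 m/s.
Stage 2: m₀ = 37,670 kg, m_f = 37,670 − 30,100 = 7,570 kg; Δv = 320×9.81×ln(4.976) = 3139.2×1.6047 ≈ 5037 m/s.
Total Δv = 5113 + 5037 = 10150 m/s.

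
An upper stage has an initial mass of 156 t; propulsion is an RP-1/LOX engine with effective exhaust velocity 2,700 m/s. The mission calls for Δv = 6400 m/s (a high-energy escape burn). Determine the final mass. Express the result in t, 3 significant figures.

final mass ≈ 14.6 t

Using Δv = v_e ln(m₀/m_f): m₀/m_f = exp(Δv / v_e) = exp(6400 / 2700.0) = exp(2.3704) = 10.7014.
m_f = m₀ / 10.7014 = 156 / 10.7014 = 14.5775 t.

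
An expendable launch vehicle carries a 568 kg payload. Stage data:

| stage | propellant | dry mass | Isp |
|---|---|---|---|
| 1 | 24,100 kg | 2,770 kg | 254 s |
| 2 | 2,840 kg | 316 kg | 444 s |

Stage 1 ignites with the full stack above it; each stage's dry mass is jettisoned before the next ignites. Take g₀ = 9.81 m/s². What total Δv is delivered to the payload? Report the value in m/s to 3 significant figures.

Ignition mass of stage 1 = 24,100+2,770 + 2,840+316 + 568 = 30,594 kg.
Stage 1: m₀ = 30,594 kg, m_f = 30,594 − 24,100 = 6,494 kg; Δv = 254×9.81×ln(4.711) = 2491.7×1.5499 ≈ 3862 m/s.
Stage 2: m₀ = 3,724 kg, m_f = 3,724 − 2,840 = 884 kg; Δv = 444×9.81×ln(4.213) = 4355.6×1.4381 ≈ 6264 m/s.
Total Δv = 3862 + 6264 = 10126 m/s.

Δv ≈ 10100 m/s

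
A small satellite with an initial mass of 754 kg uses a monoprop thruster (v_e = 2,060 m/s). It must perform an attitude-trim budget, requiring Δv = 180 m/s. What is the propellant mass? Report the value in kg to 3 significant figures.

propellant mass ≈ 63.1 kg

m₀/m_f = exp(Δv / v_e) = exp(180 / 2060.0) = exp(0.0874) = 1.0913.
m_f = 754 / 1.0913 = 690.919 kg, so propellant = m₀ − m_f = 754 − 690.919 = 63.081 kg.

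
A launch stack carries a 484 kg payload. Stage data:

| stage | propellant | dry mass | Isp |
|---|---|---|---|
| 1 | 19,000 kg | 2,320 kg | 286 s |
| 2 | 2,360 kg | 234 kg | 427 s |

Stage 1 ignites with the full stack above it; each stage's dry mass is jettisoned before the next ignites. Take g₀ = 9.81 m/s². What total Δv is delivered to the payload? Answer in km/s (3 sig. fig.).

Δv ≈ 10.3 km/s

Ignition mass of stage 1 = 19,000+2,320 + 2,360+234 + 484 = 24,398 kg.
Stage 1: m₀ = 24,398 kg, m_f = 24,398 − 19,000 = 5,398 kg; Δv = 286×9.81×ln(4.52) = 2805.7×1.5085 ≈ 4232 m/s.
Stage 2: m₀ = 3,078 kg, m_f = 3,078 − 2,360 = 718 kg; Δv = 427×9.81×ln(4.287) = 4188.9×1.4556 ≈ 6097 m/s.
Total Δv = 4232 + 6097 = 10329 m/s.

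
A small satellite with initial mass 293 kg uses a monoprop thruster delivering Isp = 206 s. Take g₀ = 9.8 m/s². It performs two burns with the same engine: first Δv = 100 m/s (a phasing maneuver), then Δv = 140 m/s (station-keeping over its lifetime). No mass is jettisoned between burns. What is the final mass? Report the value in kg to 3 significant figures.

v_e = Isp · g₀ = 206 × 9.8 = 2018.8 m/s.
After the first burn: m = 293 × exp(−100/2018.8) = 293 × 0.95167 = 278.839 kg.
After the second burn: m = 278.839 × exp(−140/2018.8) = 278.839 × 0.93300 = 260.157 kg.

final mass ≈ 260 kg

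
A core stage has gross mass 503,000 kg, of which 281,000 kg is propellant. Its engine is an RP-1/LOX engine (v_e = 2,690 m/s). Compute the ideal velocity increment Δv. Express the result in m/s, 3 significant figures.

Δv ≈ 2200 m/s

m_f = m₀ − m_prop = 503,000 − 281,000 = 222,000 kg.
From the ideal rocket equation, Δv = v_e · ln(m₀/m_f) = 2690.0 × ln(2.266) = 2690.0 × 0.8179 ≈ 2200.2 m/s.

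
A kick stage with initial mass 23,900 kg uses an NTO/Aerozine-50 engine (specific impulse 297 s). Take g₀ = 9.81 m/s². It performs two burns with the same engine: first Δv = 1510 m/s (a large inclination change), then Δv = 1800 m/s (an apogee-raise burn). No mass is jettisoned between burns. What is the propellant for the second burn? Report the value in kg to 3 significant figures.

v_e = Isp · g₀ = 297 × 9.81 = 2913.6 m/s.
After the first burn: m = 23900 × exp(−1510/2913.6) = 23900 × 0.59555 = 14,233.6 kg.
After the second burn: m = 14,233.6 × exp(−1800/2913.6) = 14,233.6 × 0.53913 = 7,673.76 kg.
Second-burn propellant = 14,233.6 − 7,673.76 = 6,559.84 kg.

propellant for the second burn ≈ 6560 kg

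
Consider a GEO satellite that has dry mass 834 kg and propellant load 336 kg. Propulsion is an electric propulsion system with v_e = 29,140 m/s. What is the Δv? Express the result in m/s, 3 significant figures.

m₀ = m_dry + m_prop = 834 + 336 = 1,170 kg.
Δv = v_e · ln(m₀/m_f) = 29140.0 × ln(1.403) = 29140.0 × 0.3385 ≈ 9864.6 m/s.

Δv ≈ 9860 m/s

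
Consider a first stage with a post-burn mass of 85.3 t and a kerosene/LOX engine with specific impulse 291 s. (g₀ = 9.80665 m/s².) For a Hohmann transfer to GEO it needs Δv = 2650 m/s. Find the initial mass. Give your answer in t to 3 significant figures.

initial mass ≈ 216 t

v_e = Isp · g₀ = 291 × 9.80665 = 2853.7 m/s.
Rocket equation: m₀/m_f = exp(Δv / v_e) = exp(2650 / 2853.7) = exp(0.9286) = 2.5310.
m₀ = m_f × 2.5310 = 85.3 × 2.5310 = 215.894 t.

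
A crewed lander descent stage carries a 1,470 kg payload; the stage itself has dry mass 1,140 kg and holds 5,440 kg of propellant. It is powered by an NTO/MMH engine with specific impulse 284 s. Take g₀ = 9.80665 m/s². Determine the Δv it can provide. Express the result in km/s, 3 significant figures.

v_e = Isp · g₀ = 284 × 9.80665 = 2785.1 m/s.
m₀ = payload + dry + propellant = 1,470 + 1,140 + 5,440 = 8,050 kg.
m_f = payload + dry = 1,470 + 1,140 = 2,610 kg.
Δv = v_e · ln(m₀/m_f) = 2785.1 × ln(3.084) = 2785.1 × 1.1263 ≈ 3136.9 m/s.

Δv ≈ 3.14 km/s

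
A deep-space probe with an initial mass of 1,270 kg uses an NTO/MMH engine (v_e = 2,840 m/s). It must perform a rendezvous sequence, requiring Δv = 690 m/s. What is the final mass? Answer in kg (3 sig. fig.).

m₀/m_f = exp(Δv / v_e) = exp(690 / 2840.0) = exp(0.2430) = 1.2750.
m_f = m₀ / 1.2750 = 1,270 / 1.2750 = 996.078 kg.

final mass ≈ 996 kg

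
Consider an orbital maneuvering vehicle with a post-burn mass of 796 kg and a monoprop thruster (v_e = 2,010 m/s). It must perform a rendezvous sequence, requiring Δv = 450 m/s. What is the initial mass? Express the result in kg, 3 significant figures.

initial mass ≈ 996 kg

m₀/m_f = exp(Δv / v_e) = exp(450 / 2010.0) = exp(0.2239) = 1.2509.
m₀ = m_f × 1.2509 = 796 × 1.2509 = 995.716 kg.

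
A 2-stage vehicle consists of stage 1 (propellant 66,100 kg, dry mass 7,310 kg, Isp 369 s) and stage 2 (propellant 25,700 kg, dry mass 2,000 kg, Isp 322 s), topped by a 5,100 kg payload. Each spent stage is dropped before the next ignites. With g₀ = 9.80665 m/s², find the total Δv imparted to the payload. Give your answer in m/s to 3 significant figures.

Ignition mass of stage 1 = 66,100+7,310 + 25,700+2,000 + 5,100 = 106,210 kg.
Stage 1: m₀ = 106,210 kg, m_f = 106,210 − 66,100 = 40,110 kg; Δv = 369×9.80665×ln(2.648) = 3618.7×0.9738 ≈ 3524 m/s.
Stage 2: m₀ = 32,800 kg, m_f = 32,800 − 25,700 = 7,100 kg; Δv = 322×9.80665×ln(4.62) = 3157.7×1.5303 ≈ 4832 m/s.
Total Δv = 3524 + 4832 = 8356 m/s.

Δv ≈ 8360 m/s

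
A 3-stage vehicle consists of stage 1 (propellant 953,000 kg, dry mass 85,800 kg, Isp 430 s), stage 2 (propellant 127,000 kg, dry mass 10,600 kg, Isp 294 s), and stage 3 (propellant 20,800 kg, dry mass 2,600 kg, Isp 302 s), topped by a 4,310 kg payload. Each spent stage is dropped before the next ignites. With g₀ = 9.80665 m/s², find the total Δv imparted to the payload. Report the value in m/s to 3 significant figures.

Ignition mass of stage 1 = 953,000+85,800 + 127,000+10,600 + 20,800+2,600 + 4,310 = 1,204,110 kg.
Stage 1: m₀ = 1,204,110 kg, m_f = 1,204,110 − 953,000 = 251,110 kg; Δv = 430×9.80665×ln(4.795) = 4216.9×1.5676 ≈ 6610 m/s.
Stage 2: m₀ = 165,310 kg, m_f = 165,310 − 127,000 = 38,310 kg; Δv = 294×9.80665×ln(4.315) = 2883.2×1.4621 ≈ 4215 m/s.
Stage 3: m₀ = 27,710 kg, m_f = 27,710 − 20,800 = 6,910 kg; Δv = 302×9.80665×ln(4.01) = 2961.6×1.3888 ≈ 4113 m/s.
Total Δv = 6610 + 4215 + 4113 = 14938 m/s.

Δv ≈ 14900 m/s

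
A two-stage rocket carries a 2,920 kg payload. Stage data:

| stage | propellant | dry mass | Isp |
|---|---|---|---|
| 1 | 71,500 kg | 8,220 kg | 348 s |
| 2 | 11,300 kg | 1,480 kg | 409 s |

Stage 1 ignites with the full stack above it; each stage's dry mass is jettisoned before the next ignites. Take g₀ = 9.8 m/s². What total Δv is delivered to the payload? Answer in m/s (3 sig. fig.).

Δv ≈ 9820 m/s

Ignition mass of stage 1 = 71,500+8,220 + 11,300+1,480 + 2,920 = 95,420 kg.
Stage 1: m₀ = 95,420 kg, m_f = 95,420 − 71,500 = 23,920 kg; Δv = 348×9.8×ln(3.989) = 3410.4×1.3836 ≈ 4719 m/s.
Stage 2: m₀ = 15,700 kg, m_f = 15,700 − 11,300 = 4,400 kg; Δv = 409×9.8×ln(3.568) = 4008.2×1.2721 ≈ 5099 m/s.
Total Δv = 4719 + 5099 = 9818 m/s.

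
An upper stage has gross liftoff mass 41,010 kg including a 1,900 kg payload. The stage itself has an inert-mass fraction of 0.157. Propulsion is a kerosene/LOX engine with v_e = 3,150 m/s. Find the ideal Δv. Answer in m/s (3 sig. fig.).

Δv ≈ 5130 m/s

Stage wet mass = m₀ − payload = 41,010 − 1,900 = 39,110 kg.
Stage dry mass = ε × stage wet mass = 0.157 × 39,110 = 6,140.27 kg.
Burnout mass m_f = stage dry + payload = 6,140.27 + 1,900 = 8,040.27 kg.
By the Tsiolkovsky rocket equation, Δv = v_e · ln(41,010/8,040.27) = 3150.0 × ln(5.101) = 3150.0 × 1.6294 ≈ 5132 m/s.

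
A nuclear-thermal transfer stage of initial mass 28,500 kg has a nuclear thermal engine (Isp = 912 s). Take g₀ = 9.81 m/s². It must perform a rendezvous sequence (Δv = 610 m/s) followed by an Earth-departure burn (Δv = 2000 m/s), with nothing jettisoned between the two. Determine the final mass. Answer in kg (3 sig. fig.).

v_e = Isp · g₀ = 912 × 9.81 = 8946.7 m/s.
After the first burn: m = 28500 × exp(−610/8946.7) = 28500 × 0.93409 = 26,621.6 kg.
After the second burn: m = 26,621.6 × exp(−2000/8946.7) = 26,621.6 × 0.79968 = 21,288.8 kg.

final mass ≈ 21300 kg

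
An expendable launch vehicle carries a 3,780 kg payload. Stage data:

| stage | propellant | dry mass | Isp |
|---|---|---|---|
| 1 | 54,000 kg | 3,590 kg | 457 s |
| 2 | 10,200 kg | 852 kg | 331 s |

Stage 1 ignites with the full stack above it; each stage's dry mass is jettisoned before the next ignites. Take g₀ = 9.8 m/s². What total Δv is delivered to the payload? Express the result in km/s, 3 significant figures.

Δv ≈ 9.91 km/s

Ignition mass of stage 1 = 54,000+3,590 + 10,200+852 + 3,780 = 72,422 kg.
Stage 1: m₀ = 72,422 kg, m_f = 72,422 − 54,000 = 18,422 kg; Δv = 457×9.8×ln(3.931) = 4478.6×1.3690 ≈ 6131 m/s.
Stage 2: m₀ = 14,832 kg, m_f = 14,832 − 10,200 = 4,632 kg; Δv = 331×9.8×ln(3.202) = 3243.8×1.1638 ≈ 3775 m/s.
Total Δv = 6131 + 3775 = 9906 m/s.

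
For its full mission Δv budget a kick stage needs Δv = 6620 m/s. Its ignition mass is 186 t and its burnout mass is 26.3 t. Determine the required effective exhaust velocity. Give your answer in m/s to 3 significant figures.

ln(m₀/m_f) = ln(186000/26300) = ln(7.072) = 1.9562.
By the Tsiolkovsky rocket equation, v_e = Δv / ln(m₀/m_f) = 6620 / 1.9562 = 3384.2 m/s.

v_e ≈ 3380 m/s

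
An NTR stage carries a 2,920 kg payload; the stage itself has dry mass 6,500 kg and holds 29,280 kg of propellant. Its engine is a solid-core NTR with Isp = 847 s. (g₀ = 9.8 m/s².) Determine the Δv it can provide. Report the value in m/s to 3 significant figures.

v_e = Isp · g₀ = 847 × 9.8 = 8300.6 m/s.
m₀ = payload + dry + propellant = 2,920 + 6,500 + 29,280 = 38,700 kg.
m_f = payload + dry = 2,920 + 6,500 = 9,420 kg.
Δv = v_e · ln(m₀/m_f) = 8300.6 × ln(4.108) = 8300.6 × 1.4130 ≈ 11728.8 m/s.

Δv ≈ 11700 m/s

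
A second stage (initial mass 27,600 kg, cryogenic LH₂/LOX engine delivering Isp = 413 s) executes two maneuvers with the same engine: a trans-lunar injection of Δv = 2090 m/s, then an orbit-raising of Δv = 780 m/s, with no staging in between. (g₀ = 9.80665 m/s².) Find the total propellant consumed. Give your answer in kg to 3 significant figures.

v_e = Isp · g₀ = 413 × 9.80665 = 4050.1 m/s.
After the first burn: m = 27600 × exp(−2090/4050.1) = 27600 × 0.59689 = 16,474.2 kg.
After the second burn: m = 16,474.2 × exp(−780/4050.1) = 16,474.2 × 0.82482 = 13,588.2 kg.
Total propellant = m₀ − m_final = 27600 − 13,588.2 = 14,011.8 kg.

total propellant consumed ≈ 14000 kg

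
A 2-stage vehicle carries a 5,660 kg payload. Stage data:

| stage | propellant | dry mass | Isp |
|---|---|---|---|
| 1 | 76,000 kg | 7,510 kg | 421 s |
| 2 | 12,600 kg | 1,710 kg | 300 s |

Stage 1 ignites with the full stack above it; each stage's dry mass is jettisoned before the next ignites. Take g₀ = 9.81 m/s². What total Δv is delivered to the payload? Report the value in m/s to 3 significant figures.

Ignition mass of stage 1 = 76,000+7,510 + 12,600+1,710 + 5,660 = 103,480 kg.
Stage 1: m₀ = 103,480 kg, m_f = 103,480 − 76,000 = 27,480 kg; Δv = 421×9.81×ln(3.766) = 4130.0×1.3259 ≈ 5476 m/s.
Stage 2: m₀ = 19,970 kg, m_f = 19,970 − 12,600 = 7,370 kg; Δv = 300×9.81×ln(2.71) = 2943.0×0.9968 ≈ 2934 m/s.
Total Δv = 5476 + 2934 = 8410 m/s.

Δv ≈ 8410 m/s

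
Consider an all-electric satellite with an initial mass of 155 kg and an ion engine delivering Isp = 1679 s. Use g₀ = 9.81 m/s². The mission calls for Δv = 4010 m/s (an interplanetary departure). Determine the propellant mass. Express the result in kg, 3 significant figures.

v_e = Isp · g₀ = 1679 × 9.81 = 16471.0 m/s.
By the Tsiolkovsky rocket equation, m₀/m_f = exp(Δv / v_e) = exp(4010 / 16471.0) = exp(0.2435) = 1.2757.
m_f = 155 / 1.2757 = 121.502 kg, so propellant = m₀ − m_f = 155 − 121.502 = 33.498 kg.

propellant mass ≈ 33.5 kg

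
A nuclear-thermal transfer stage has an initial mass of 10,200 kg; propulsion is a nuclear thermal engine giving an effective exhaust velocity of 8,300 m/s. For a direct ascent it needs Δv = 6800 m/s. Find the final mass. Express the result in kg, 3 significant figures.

final mass ≈ 4500 kg

m₀/m_f = exp(Δv / v_e) = exp(6800 / 8300.0) = exp(0.8193) = 2.2689.
m_f = m₀ / 2.2689 = 10,200 / 2.2689 = 4,495.57 kg.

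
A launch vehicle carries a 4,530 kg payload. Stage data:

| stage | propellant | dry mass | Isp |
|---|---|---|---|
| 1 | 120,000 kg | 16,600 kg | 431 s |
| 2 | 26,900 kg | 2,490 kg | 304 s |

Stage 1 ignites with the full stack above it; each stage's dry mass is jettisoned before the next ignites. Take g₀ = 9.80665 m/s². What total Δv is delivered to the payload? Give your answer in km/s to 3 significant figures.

Ignition mass of stage 1 = 120,000+16,600 + 26,900+2,490 + 4,530 = 170,520 kg.
Stage 1: m₀ = 170,520 kg, m_f = 170,520 − 120,000 = 50,520 kg; Δv = 431×9.80665×ln(3.375) = 4226.7×1.2165 ≈ 5142 m/s.
Stage 2: m₀ = 33,920 kg, m_f = 33,920 − 26,900 = 7,020 kg; Δv = 304×9.80665×ln(4.832) = 2981.2×1.5752 ≈ 4696 m/s.
Total Δv = 5142 + 4696 = 9838 m/s.

Δv ≈ 9.84 km/s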